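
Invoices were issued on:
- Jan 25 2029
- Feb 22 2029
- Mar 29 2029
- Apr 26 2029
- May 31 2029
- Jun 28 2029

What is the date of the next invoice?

Jul 26 2029

Every date is a Thursday; gaps 28, 35, 28, 35, 28 days.
Each is the last Thursday of its month (at least one falls on the 29th or later, ruling out '4th Thursday').
July 2029 ends with Thursday Jul 26 2029.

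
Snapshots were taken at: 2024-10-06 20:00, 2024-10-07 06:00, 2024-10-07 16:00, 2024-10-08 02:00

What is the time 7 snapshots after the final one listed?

2024-10-11 00:00

Spacing: 10, 10, 10 h — constant 10 h.
2024-10-08 02:00 + 10 h = 2024-10-08 12:00.
2024-10-08 12:00 + 10 h = 2024-10-08 22:00.
2024-10-08 22:00 + 10 h = 2024-10-09 08:00.
2024-10-09 08:00 + 10 h = 2024-10-09 18:00.
2024-10-09 18:00 + 10 h = 2024-10-10 04:00.
2024-10-10 04:00 + 10 h = 2024-10-10 14:00.
2024-10-10 14:00 + 10 h = 2024-10-11 00:00.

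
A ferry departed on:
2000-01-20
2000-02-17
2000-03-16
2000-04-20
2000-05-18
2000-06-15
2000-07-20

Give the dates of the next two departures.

Gaps: 28, 28, 35, 28, 28, 35 days — a mix of 28 and 35. Every date is a Thursday.
Each is the 3rd Thursday of its month.
3rd Thursday of August 2000: 2000-08-17.
3rd Thursday of September 2000: 2000-09-21.

2000-08-17, 2000-09-21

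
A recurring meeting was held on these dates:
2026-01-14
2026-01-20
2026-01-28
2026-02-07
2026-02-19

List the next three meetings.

2026-03-05, 2026-03-21, 2026-04-08

Gaps: 6, 8, 10, 12 days — each gap is 2 larger than the previous one.
Next gap: 14 days. 2026-02-19 + 14 days = 2026-03-05.
Next gap: 16 days. 2026-03-05 + 16 days = 2026-03-21.
Next gap: 18 days. 2026-03-21 + 18 days = 2026-04-08.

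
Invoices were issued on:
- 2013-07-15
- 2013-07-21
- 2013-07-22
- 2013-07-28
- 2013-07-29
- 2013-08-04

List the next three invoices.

Gaps: 6, 1, 6, 1, 6 days — not constant, but cyclic with period 2.
The events fall on every Monday and Sunday.
Next Monday: 2013-08-05.
The following Sunday is 2013-08-11.
The following Monday is 2013-08-12.

2013-08-05, 2013-08-11, 2013-08-12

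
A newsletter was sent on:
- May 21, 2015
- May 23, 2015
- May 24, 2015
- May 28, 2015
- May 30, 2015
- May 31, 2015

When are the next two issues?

June 4, 2015; June 6, 2015

Every event lands on a Thursday or Saturday or Sunday (gaps cycle 2, 1, 4, 2, 1).
So the schedule is: every Thursday, Saturday and Sunday.
Next Thursday: June 4, 2015.
Next Saturday: June 6, 2015.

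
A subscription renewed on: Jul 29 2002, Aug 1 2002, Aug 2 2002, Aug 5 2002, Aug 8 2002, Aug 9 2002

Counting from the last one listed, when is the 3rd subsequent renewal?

Aug 16 2002

Gaps: 3, 1, 3, 3, 1 days — not constant, but cyclic with period 3.
The events fall on every Monday, Thursday and Friday.
Next Monday: Aug 12 2002.
Next Thursday: Aug 15 2002.
Next Friday: Aug 16 2002.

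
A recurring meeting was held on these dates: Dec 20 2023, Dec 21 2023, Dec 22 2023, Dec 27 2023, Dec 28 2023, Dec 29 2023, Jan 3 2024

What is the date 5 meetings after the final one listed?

Jan 12 2024

Gaps: 1, 1, 5, 1, 1, 5 days — not constant, but cyclic with period 3.
The events fall on every Wednesday, Thursday and Friday.
The following Thursday is Jan 4 2024.
The following Friday is Jan 5 2024.
The following Wednesday is Jan 10 2024.
The following Thursday is Jan 11 2024.
The following Friday is Jan 12 2024.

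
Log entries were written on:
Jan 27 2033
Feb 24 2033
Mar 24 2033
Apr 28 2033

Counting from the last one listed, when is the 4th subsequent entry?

Aug 25 2033

Gaps: 28, 28, 35 days — a mix of 28 and 35. Every date is a Thursday.
Each is the 4th Thursday of its month.
May 2033 — 4th Thursday is May 26 2033.
June 2033 — 4th Thursday is Jun 23 2033.
4th Thursday of July 2033: Jul 28 2033.
August 2033 — 4th Thursday is Aug 25 2033.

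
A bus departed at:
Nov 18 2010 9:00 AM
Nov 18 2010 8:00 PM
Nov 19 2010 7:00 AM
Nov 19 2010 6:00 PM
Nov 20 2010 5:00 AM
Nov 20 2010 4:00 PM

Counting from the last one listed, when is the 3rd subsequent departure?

Spacing: 11, 11, 11, 11, 11 h — constant 11 h.
Nov 20 2010 4:00 PM + 11 h = Nov 21 2010 3:00 AM.
Nov 21 2010 3:00 AM + 11 h = Nov 21 2010 2:00 PM.
Nov 21 2010 2:00 PM + 11 h = Nov 22 2010 1:00 AM.

Nov 22 2010 1:00 AM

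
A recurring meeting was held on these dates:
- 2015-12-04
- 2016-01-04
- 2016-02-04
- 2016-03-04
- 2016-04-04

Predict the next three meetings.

2016-05-04, 2016-06-04, 2016-07-04

Gaps: 31, 31, 29, 31 days — not constant. Every event is on the 4th of the month.
Pattern: the 4th of each month.
Next: May 2016 → 2016-05-04.
Next: June 2016 → 2016-06-04.
Next: July 2016 → 2016-07-04.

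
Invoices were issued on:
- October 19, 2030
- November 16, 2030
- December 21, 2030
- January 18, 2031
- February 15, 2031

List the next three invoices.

March 15, 2031; April 19, 2031; May 17, 2031

These are Saturdays at 28- or 35-day spacing (28, 35, 28, 28).
The pattern: 3rd Saturday of the month.
March 2031 — 3rd Saturday is March 15, 2031.
April 2031 — 3rd Saturday is April 19, 2031.
May 2031 — 3rd Saturday is May 17, 2031.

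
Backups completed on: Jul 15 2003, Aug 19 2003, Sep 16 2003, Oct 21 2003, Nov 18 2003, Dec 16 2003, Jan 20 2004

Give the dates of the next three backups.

All dates are Tuesdays, 35, 28, 35, 28, 28, 35 days apart.
Specifically, the 3rd Tuesday of each month.
3rd Tuesday of February 2004: Feb 17 2004.
March 2004 — 3rd Tuesday is Mar 16 2004.
April 2004 — 3rd Tuesday is Apr 20 2004.

Feb 17 2004, Mar 16 2004, Apr 20 2004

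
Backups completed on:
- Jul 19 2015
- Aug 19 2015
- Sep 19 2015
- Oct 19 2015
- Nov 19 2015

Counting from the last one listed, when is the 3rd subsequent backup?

Each date is the 19th; the gaps (31, 31, 30, 31) track the month lengths.
The rule is the 19th of each month.
December 2015: Dec 19 2015.
January 2016: Jan 19 2016.
February 2016: Feb 19 2016.

Feb 19 2016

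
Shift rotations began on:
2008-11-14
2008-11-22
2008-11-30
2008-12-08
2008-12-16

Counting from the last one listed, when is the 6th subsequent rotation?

Every event comes 8 days after the last (8, 8, 8, 8).
2008-12-16 + 8 days = 2008-12-24.
2008-12-24 + 8 days = 2009-01-01.
2009-01-01 + 8 days = 2009-01-09.
2009-01-09 + 8 days = 2009-01-17.
2009-01-17 + 8 days = 2009-01-25.
2009-01-25 + 8 days = 2009-02-02.

2009-02-02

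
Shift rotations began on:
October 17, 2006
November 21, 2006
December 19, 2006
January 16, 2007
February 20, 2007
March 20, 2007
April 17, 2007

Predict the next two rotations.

May 15, 2007; June 19, 2007

These are Tuesdays at 28- or 35-day spacing (35, 28, 28, 35, 28, 28).
The pattern: 3rd Tuesday of the month.
3rd Tuesday of May 2007: May 15, 2007.
June 2007 — 3rd Tuesday is June 19, 2007.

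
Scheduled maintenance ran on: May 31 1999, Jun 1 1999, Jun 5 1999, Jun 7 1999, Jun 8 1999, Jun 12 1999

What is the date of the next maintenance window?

Every event lands on a Monday or Tuesday or Saturday (gaps cycle 1, 4, 2, 1, 4).
So the schedule is: every Monday, Tuesday and Saturday.
The following Monday is Jun 14 1999.

Jun 14 1999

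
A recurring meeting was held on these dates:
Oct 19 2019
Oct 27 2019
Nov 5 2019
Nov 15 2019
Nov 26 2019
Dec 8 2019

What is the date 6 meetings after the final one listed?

The spacing grows by 1 each time: 8, 9, 10, 11, 12 days.
Next gap: 13 days. Dec 8 2019 + 13 days = Dec 21 2019.
Next gap: 14 days. Dec 21 2019 + 14 days = Jan 4 2020.
Next gap: 15 days. Jan 4 2020 + 15 days = Jan 19 2020.
Next gap: 16 days. Jan 19 2020 + 16 days = Feb 4 2020.
Next gap: 17 days. Feb 4 2020 + 17 days = Feb 21 2020.
Next gap: 18 days. Feb 21 2020 + 18 days = Mar 10 2020.

Mar 10 2020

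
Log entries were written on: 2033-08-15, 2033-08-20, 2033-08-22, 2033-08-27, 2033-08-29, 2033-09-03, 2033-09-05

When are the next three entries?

Gaps: 5, 2, 5, 2, 5, 2 days — not constant, but cyclic with period 2.
The events fall on every Monday and Saturday.
The following Saturday is 2033-09-10.
Next Monday: 2033-09-12.
The following Saturday is 2033-09-17.

2033-09-10, 2033-09-12, 2033-09-17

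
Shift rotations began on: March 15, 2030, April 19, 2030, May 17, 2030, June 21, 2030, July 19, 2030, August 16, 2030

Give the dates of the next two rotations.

September 20, 2030; October 18, 2030

These are Fridays at 28- or 35-day spacing (35, 28, 35, 28, 28).
The pattern: 3rd Friday of the month.
September 2030 — 3rd Friday is September 20, 2030.
October 2030 — 3rd Friday is October 18, 2030.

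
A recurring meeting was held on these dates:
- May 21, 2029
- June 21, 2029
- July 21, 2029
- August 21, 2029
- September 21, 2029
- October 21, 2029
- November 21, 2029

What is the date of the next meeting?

Gaps: 31, 30, 31, 31, 30, 31 days — not constant. Every event is on the 21st of the month.
Pattern: the 21st of each month.
Next: December 2029 → December 21, 2029.

December 21, 2029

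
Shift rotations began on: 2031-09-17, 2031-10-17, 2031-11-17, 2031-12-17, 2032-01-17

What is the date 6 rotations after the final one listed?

2032-07-17

Gaps: 30, 31, 30, 31 days — not constant. Every event is on the 17th of the month.
Pattern: the 17th of each month.
Next: February 2032 → 2032-02-17.
March 2032: 2032-03-17.
Next: April 2032 → 2032-04-17.
Next: May 2032 → 2032-05-17.
June 2032: 2032-06-17.
July 2032: 2032-07-17.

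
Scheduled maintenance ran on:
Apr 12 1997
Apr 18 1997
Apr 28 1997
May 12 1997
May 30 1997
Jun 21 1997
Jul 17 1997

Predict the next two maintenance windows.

The spacing grows by 4 each time: 6, 10, 14, 18, 22, 26 days.
Next gap: 30 days. Jul 17 1997 + 30 days = Aug 16 1997.
Next gap: 34 days. Aug 16 1997 + 34 days = Sep 19 1997.

Aug 16 1997, Sep 19 1997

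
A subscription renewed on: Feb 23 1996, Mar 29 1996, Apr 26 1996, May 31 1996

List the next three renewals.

All Fridays; the gaps (35, 28, 35) vary with month length.
This is the last Friday of each month.
June 1996 ends with Friday Jun 28 1996.
July 1996 ends with Friday Jul 26 1996.
August 1996 ends with Friday Aug 30 1996.

Jun 28 1996, Jul 26 1996, Aug 30 1996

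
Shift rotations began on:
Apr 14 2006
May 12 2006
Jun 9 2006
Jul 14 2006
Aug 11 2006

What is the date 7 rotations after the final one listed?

Mar 9 2007

These are Fridays at 28- or 35-day spacing (28, 28, 35, 28).
The pattern: 2nd Friday of the month.
2nd Friday of September 2006: Sep 8 2006.
October 2006 — 2nd Friday is Oct 13 2006.
November 2006 — 2nd Friday is Nov 10 2006.
December 2006 — 2nd Friday is Dec 8 2006.
2nd Friday of January 2007: Jan 12 2007.
2nd Friday of February 2007: Feb 9 2007.
2nd Friday of March 2007: Mar 9 2007.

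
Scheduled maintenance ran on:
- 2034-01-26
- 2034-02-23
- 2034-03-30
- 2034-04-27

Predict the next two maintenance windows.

2034-05-25, 2034-06-29

All Thursdays; the gaps (28, 35, 28) vary with month length.
This is the last Thursday of each month.
May 2034 ends with Thursday 2034-05-25.
June 2034 ends with Thursday 2034-06-29.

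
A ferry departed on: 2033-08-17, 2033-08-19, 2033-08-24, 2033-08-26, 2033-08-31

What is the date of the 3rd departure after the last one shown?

2033-09-09

The gap pattern 2, 5, 2, 5 repeats every 2 events.
These are the Wednesdays and Fridays of each week.
Next Friday: 2033-09-02.
The following Wednesday is 2033-09-07.
Next Friday: 2033-09-09.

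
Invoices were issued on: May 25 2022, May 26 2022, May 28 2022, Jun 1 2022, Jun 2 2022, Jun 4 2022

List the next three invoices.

Jun 8 2022, Jun 9 2022, Jun 11 2022

The gap pattern 1, 2, 4, 1, 2 repeats every 3 events.
These are the Wednesdays, Thursdays and Saturdays of each week.
Next Wednesday: Jun 8 2022.
Next Thursday: Jun 9 2022.
The following Saturday is Jun 11 2022.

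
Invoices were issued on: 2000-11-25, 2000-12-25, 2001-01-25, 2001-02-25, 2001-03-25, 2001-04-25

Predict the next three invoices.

2001-05-25, 2001-06-25, 2001-07-25

Each date is the 25th; the gaps (30, 31, 31, 28, 31) track the month lengths.
The rule is the 25th of each month.
Next: May 2001 → 2001-05-25.
June 2001: 2001-06-25.
Next: July 2001 → 2001-07-25.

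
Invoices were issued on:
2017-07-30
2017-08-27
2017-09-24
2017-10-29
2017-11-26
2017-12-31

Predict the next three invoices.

2018-01-28, 2018-02-25, 2018-03-25

Every date is a Sunday; gaps 28, 28, 35, 28, 35 days.
Each is the last Sunday of its month (at least one falls on the 29th or later, ruling out '4th Sunday').
Last Sunday of January 2018: 2018-01-28.
Last Sunday of February 2018: 2018-02-25.
March 2018 ends with Sunday 2018-03-25.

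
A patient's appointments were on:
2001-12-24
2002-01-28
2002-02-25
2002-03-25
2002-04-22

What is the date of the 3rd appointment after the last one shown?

2002-07-22

These are Mondays at 28- or 35-day spacing (35, 28, 28, 28).
The pattern: 4th Monday of the month.
4th Monday of May 2002: 2002-05-27.
4th Monday of June 2002: 2002-06-24.
4th Monday of July 2002: 2002-07-22.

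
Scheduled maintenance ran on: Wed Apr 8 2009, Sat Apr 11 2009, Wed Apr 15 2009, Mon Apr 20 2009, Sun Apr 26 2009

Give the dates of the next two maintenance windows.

Sun May 3 2009, Mon May 11 2009

Gaps: 3, 4, 5, 6 days — each gap is 1 larger than the previous one.
Next gap: 7 days. Sun Apr 26 2009 + 7 days = Sun May 3 2009.
Next gap: 8 days. Sun May 3 2009 + 8 days = Mon May 11 2009.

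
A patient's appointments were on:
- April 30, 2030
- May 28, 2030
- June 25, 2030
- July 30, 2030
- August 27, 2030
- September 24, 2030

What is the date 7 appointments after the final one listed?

These are Tuesdays with 28, 28, 35, 28, 28-day gaps.
Each is the final Tuesday of its month — April 30, 2030 is past the 28th, so '4th Tuesday' doesn't fit.
Last Tuesday of October 2030: October 29, 2030.
November 2030 ends with Tuesday November 26, 2030.
December 2030 ends with Tuesday December 31, 2030.
Last Tuesday of January 2031: January 28, 2031.
Last Tuesday of February 2031: February 25, 2031.
March 2031 ends with Tuesday March 25, 2031.
April 2031 ends with Tuesday April 29, 2031.

April 29, 2031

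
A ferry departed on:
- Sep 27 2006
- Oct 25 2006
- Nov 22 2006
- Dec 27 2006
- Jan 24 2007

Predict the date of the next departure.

Feb 28 2007

Gaps: 28, 28, 35, 28 days — a mix of 28 and 35. Every date is a Wednesday.
Each is the 4th Wednesday of its month.
February 2007 — 4th Wednesday is Feb 28 2007.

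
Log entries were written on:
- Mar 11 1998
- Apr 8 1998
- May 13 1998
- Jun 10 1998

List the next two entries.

These are Wednesdays at 28- or 35-day spacing (28, 35, 28).
The pattern: 2nd Wednesday of the month.
July 1998 — 2nd Wednesday is Jul 8 1998.
August 1998 — 2nd Wednesday is Aug 12 1998.

Jul 8 1998, Aug 12 1998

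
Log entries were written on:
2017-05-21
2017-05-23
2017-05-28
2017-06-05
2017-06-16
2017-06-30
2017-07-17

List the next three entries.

Intervals are 2, 5, 8, 11, 14, 17 days — an arithmetic progression with common difference 3.
Next gap: 20 days. 2017-07-17 + 20 days = 2017-08-06.
Next gap: 23 days. 2017-08-06 + 23 days = 2017-08-29.
Next gap: 26 days. 2017-08-29 + 26 days = 2017-09-24.

2017-08-06, 2017-08-29, 2017-09-24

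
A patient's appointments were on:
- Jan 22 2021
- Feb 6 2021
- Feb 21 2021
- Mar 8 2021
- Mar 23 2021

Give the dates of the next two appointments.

Apr 7 2021, Apr 22 2021

Every event comes 15 days after the last (15, 15, 15, 15).
Mar 23 2021 + 15 days = Apr 7 2021.
Apr 7 2021 + 15 days = Apr 22 2021.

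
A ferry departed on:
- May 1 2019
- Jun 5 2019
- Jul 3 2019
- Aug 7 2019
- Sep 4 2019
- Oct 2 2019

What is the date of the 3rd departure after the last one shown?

All dates are Wednesdays, 35, 28, 35, 28, 28 days apart.
Specifically, the 1st Wednesday of each month.
November 2019 — 1st Wednesday is Nov 6 2019.
December 2019 — 1st Wednesday is Dec 4 2019.
January 2020 — 1st Wednesday is Jan 1 2020.

Jan 1 2020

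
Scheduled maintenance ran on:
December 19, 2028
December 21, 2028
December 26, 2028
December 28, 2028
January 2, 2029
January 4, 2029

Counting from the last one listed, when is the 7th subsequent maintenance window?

January 30, 2029

The gap pattern 2, 5, 2, 5, 2 repeats every 2 events.
These are the Tuesdays and Thursdays of each week.
Next Tuesday: January 9, 2029.
The following Thursday is January 11, 2029.
Next Tuesday: January 16, 2029.
The following Thursday is January 18, 2029.
Next Tuesday: January 23, 2029.
The following Thursday is January 25, 2029.
Next Tuesday: January 30, 2029.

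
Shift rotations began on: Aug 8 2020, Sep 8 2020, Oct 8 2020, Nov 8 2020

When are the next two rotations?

Dec 8 2020, Jan 8 2021

Each date is the 8th; the gaps (31, 30, 31) track the month lengths.
The rule is the 8th of each month.
December 2020: Dec 8 2020.
January 2021: Jan 8 2021.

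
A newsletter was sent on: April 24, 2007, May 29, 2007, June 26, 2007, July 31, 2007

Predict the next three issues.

August 28, 2007; September 25, 2007; October 30, 2007

These are Tuesdays with 35, 28, 35-day gaps.
Each is the final Tuesday of its month — May 29, 2007 is past the 28th, so '4th Tuesday' doesn't fit.
August 2007 ends with Tuesday August 28, 2007.
Last Tuesday of September 2007: September 25, 2007.
October 2007 ends with Tuesday October 30, 2007.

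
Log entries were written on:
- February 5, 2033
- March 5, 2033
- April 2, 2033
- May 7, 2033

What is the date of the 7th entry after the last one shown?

Gaps: 28, 28, 35 days — a mix of 28 and 35. Every date is a Saturday.
Each is the 1st Saturday of its month.
1st Saturday of June 2033: June 4, 2033.
July 2033 — 1st Saturday is July 2, 2033.
1st Saturday of August 2033: August 6, 2033.
September 2033 — 1st Saturday is September 3, 2033.
October 2033 — 1st Saturday is October 1, 2033.
1st Saturday of November 2033: November 5, 2033.
1st Saturday of December 2033: December 3, 2033.

December 3, 2033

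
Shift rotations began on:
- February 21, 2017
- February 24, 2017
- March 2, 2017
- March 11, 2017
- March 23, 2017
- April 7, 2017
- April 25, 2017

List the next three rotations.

May 16, 2017; June 9, 2017; July 6, 2017

Intervals are 3, 6, 9, 12, 15, 18 days — an arithmetic progression with common difference 3.
Next gap: 21 days. April 25, 2017 + 21 days = May 16, 2017.
Next gap: 24 days. May 16, 2017 + 24 days = June 9, 2017.
Next gap: 27 days. June 9, 2017 + 27 days = July 6, 2017.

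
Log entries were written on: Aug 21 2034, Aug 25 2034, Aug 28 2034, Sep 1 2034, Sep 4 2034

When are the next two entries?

Sep 8 2034, Sep 11 2034

Every event lands on a Monday or Friday (gaps cycle 4, 3, 4, 3).
So the schedule is: every Monday and Friday.
Next Friday: Sep 8 2034.
The following Monday is Sep 11 2034.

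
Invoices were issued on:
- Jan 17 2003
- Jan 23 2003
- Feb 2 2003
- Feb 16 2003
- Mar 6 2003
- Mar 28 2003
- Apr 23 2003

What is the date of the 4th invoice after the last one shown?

The spacing grows by 4 each time: 6, 10, 14, 18, 22, 26 days.
Next gap: 30 days. Apr 23 2003 + 30 days = May 23 2003.
Next gap: 34 days. May 23 2003 + 34 days = Jun 26 2003.
Next gap: 38 days. Jun 26 2003 + 38 days = Aug 3 2003.
Next gap: 42 days. Aug 3 2003 + 42 days = Sep 14 2003.

Sep 14 2003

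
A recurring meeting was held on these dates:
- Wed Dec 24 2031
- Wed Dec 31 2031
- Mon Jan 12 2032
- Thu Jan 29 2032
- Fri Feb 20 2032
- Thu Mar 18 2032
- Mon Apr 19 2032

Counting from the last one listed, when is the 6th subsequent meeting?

Thu Feb 10 2033

The spacing grows by 5 each time: 7, 12, 17, 22, 27, 32 days.
Next gap: 37 days. Mon Apr 19 2032 + 37 days = Wed May 26 2032.
Next gap: 42 days. Wed May 26 2032 + 42 days = Wed Jul 7 2032.
Next gap: 47 days. Wed Jul 7 2032 + 47 days = Mon Aug 23 2032.
Next gap: 52 days. Mon Aug 23 2032 + 52 days = Thu Oct 14 2032.
Next gap: 57 days. Thu Oct 14 2032 + 57 days = Fri Dec 10 2032.
Next gap: 62 days. Fri Dec 10 2032 + 62 days = Thu Feb 10 2033.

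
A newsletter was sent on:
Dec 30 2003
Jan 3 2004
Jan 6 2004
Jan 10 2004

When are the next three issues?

Every event lands on a Tuesday or Saturday (gaps cycle 4, 3, 4).
So the schedule is: every Tuesday and Saturday.
Next Tuesday: Jan 13 2004.
Next Saturday: Jan 17 2004.
Next Tuesday: Jan 20 2004.

Jan 13 2004, Jan 17 2004, Jan 20 2004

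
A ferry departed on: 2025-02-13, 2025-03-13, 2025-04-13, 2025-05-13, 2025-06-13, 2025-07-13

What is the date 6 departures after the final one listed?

2026-01-13

Each date is the 13th; the gaps (28, 31, 30, 31, 30) track the month lengths.
The rule is the 13th of each month.
Next: August 2025 → 2025-08-13.
September 2025: 2025-09-13.
October 2025: 2025-10-13.
Next: November 2025 → 2025-11-13.
December 2025: 2025-12-13.
Next: January 2026 → 2026-01-13.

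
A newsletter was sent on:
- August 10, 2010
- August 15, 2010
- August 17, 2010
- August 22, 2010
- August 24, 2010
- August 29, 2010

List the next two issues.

Every event lands on a Tuesday or Sunday (gaps cycle 5, 2, 5, 2, 5).
So the schedule is: every Tuesday and Sunday.
Next Tuesday: August 31, 2010.
Next Sunday: September 5, 2010.

August 31, 2010; September 5, 2010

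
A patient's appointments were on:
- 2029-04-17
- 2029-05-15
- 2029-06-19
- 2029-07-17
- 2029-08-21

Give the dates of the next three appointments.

2029-09-18, 2029-10-16, 2029-11-20

Gaps: 28, 35, 28, 35 days — a mix of 28 and 35. Every date is a Tuesday.
Each is the 3rd Tuesday of its month.
3rd Tuesday of September 2029: 2029-09-18.
3rd Tuesday of October 2029: 2029-10-16.
November 2029 — 3rd Tuesday is 2029-11-20.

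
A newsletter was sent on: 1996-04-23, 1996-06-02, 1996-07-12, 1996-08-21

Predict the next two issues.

1996-09-30, 1996-11-09

The spacing is 40, 40, 40 days — always 40 days.
1996-08-21 + 40 days = 1996-09-30.
1996-09-30 + 40 days = 1996-11-09.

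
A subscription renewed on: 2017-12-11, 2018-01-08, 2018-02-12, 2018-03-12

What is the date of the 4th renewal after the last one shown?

2018-07-09

All dates are Mondays, 28, 35, 28 days apart.
Specifically, the 2nd Monday of each month.
2nd Monday of April 2018: 2018-04-09.
May 2018 — 2nd Monday is 2018-05-14.
June 2018 — 2nd Monday is 2018-06-11.
2nd Monday of July 2018: 2018-07-09.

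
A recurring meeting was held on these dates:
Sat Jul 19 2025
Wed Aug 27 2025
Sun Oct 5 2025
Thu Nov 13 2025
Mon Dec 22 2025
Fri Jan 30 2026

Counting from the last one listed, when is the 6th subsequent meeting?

Mon Sep 21 2026

Gaps between consecutive events: 39, 39, 39, 39, 39 days — a constant 39-day interval.
Fri Jan 30 2026 + 39 days = Tue Mar 10 2026.
Tue Mar 10 2026 + 39 days = Sat Apr 18 2026.
Sat Apr 18 2026 + 39 days = Wed May 27 2026.
Wed May 27 2026 + 39 days = Sun Jul 5 2026.
Sun Jul 5 2026 + 39 days = Thu Aug 13 2026.
Thu Aug 13 2026 + 39 days = Mon Sep 21 2026.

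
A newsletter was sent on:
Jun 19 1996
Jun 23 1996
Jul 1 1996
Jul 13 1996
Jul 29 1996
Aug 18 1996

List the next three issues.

Sep 11 1996, Oct 9 1996, Nov 10 1996

Intervals are 4, 8, 12, 16, 20 days — an arithmetic progression with common difference 4.
Next gap: 24 days. Aug 18 1996 + 24 days = Sep 11 1996.
Next gap: 28 days. Sep 11 1996 + 28 days = Oct 9 1996.
Next gap: 32 days. Oct 9 1996 + 32 days = Nov 10 1996.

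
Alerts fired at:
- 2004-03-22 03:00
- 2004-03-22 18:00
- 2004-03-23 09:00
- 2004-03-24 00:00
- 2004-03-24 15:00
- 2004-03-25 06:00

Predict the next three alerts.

2004-03-25 21:00, 2004-03-26 12:00, 2004-03-27 03:00

Gaps: 15, 15, 15, 15, 15 hours — each event is 15 hours after the previous one.
2004-03-25 06:00 + 15 h = 2004-03-25 21:00.
2004-03-25 21:00 + 15 h = 2004-03-26 12:00.
2004-03-26 12:00 + 15 h = 2004-03-27 03:00.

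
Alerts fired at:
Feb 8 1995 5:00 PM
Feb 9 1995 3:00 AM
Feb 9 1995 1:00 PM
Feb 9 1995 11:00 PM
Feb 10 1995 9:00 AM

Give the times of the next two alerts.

Feb 10 1995 7:00 PM, Feb 11 1995 5:00 AM

Gaps: 10, 10, 10, 10 hours — each event is 10 hours after the previous one.
Feb 10 1995 9:00 AM + 10 h = Feb 10 1995 7:00 PM.
Feb 10 1995 7:00 PM + 10 h = Feb 11 1995 5:00 AM.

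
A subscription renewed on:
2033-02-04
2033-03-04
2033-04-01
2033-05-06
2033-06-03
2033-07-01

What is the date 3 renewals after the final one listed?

All dates are Fridays, 28, 28, 35, 28, 28 days apart.
Specifically, the 1st Friday of each month.
1st Friday of August 2033: 2033-08-05.
1st Friday of September 2033: 2033-09-02.
October 2033 — 1st Friday is 2033-10-07.

2033-10-07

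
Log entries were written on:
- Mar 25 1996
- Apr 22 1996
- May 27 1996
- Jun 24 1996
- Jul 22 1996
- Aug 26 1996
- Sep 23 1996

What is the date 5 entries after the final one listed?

Feb 24 1997

These are Mondays at 28- or 35-day spacing (28, 35, 28, 28, 35, 28).
The pattern: 4th Monday of the month.
October 1996 — 4th Monday is Oct 28 1996.
4th Monday of November 1996: Nov 25 1996.
December 1996 — 4th Monday is Dec 23 1996.
4th Monday of January 1997: Jan 27 1997.
February 1997 — 4th Monday is Feb 24 1997.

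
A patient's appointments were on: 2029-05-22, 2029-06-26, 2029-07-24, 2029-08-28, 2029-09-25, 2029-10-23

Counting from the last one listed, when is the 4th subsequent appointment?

2030-02-26

Gaps: 35, 28, 35, 28, 28 days — a mix of 28 and 35. Every date is a Tuesday.
Each is the 4th Tuesday of its month.
November 2029 — 4th Tuesday is 2029-11-27.
December 2029 — 4th Tuesday is 2029-12-25.
January 2030 — 4th Tuesday is 2030-01-22.
4th Tuesday of February 2030: 2030-02-26.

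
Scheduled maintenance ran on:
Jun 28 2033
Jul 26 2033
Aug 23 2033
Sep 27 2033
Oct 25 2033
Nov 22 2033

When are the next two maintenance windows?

Dec 27 2033, Jan 24 2034

All dates are Tuesdays, 28, 28, 35, 28, 28 days apart.
Specifically, the 4th Tuesday of each month.
December 2033 — 4th Tuesday is Dec 27 2033.
4th Tuesday of January 2034: Jan 24 2034.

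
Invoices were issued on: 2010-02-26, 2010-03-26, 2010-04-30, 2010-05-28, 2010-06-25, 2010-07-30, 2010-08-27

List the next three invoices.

2010-09-24, 2010-10-29, 2010-11-26

Every date is a Friday; gaps 28, 35, 28, 28, 35, 28 days.
Each is the last Friday of its month (at least one falls on the 29th or later, ruling out '4th Friday').
September 2010 ends with Friday 2010-09-24.
October 2010 ends with Friday 2010-10-29.
November 2010 ends with Friday 2010-11-26.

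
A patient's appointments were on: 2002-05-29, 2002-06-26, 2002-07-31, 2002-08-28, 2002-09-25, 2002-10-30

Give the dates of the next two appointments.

These are Wednesdays with 28, 35, 28, 28, 35-day gaps.
Each is the final Wednesday of its month — 2002-05-29 is past the 28th, so '4th Wednesday' doesn't fit.
Last Wednesday of November 2002: 2002-11-27.
Last Wednesday of December 2002: 2002-12-25.

2002-11-27, 2002-12-25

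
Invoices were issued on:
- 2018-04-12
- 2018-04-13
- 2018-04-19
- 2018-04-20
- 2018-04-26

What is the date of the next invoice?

Every event lands on a Thursday or Friday (gaps cycle 1, 6, 1, 6).
So the schedule is: every Thursday and Friday.
Next Friday: 2018-04-27.

2018-04-27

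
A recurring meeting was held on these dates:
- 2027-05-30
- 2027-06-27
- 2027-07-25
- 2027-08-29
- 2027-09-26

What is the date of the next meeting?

2027-10-31

Every date is a Sunday; gaps 28, 28, 35, 28 days.
Each is the last Sunday of its month (at least one falls on the 29th or later, ruling out '4th Sunday').
Last Sunday of October 2027: 2027-10-31.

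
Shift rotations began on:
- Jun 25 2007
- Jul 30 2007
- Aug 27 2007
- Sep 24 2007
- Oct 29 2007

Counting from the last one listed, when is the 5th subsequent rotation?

Mar 31 2008

Every date is a Monday; gaps 35, 28, 28, 35 days.
Each is the last Monday of its month (at least one falls on the 29th or later, ruling out '4th Monday').
Last Monday of November 2007: Nov 26 2007.
Last Monday of December 2007: Dec 31 2007.
January 2008 ends with Monday Jan 28 2008.
February 2008 ends with Monday Feb 25 2008.
March 2008 ends with Monday Mar 31 2008.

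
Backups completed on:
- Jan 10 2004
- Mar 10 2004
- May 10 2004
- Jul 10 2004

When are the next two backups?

Gaps: 60, 61, 61 days — not constant. Every event is on the 10th of the month.
Pattern: the 10th of every 2 months.
September 2004: Sep 10 2004.
Next: November 2004 → Nov 10 2004.

Sep 10 2004, Nov 10 2004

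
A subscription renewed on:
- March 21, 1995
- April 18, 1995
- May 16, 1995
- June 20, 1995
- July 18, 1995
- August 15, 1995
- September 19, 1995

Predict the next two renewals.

October 17, 1995; November 21, 1995

All dates are Tuesdays, 28, 28, 35, 28, 28, 35 days apart.
Specifically, the 3rd Tuesday of each month.
October 1995 — 3rd Tuesday is October 17, 1995.
3rd Tuesday of November 1995: November 21, 1995.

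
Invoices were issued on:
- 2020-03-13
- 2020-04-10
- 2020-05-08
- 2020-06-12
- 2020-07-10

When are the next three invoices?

All dates are Fridays, 28, 28, 35, 28 days apart.
Specifically, the 2nd Friday of each month.
2nd Friday of August 2020: 2020-08-14.
September 2020 — 2nd Friday is 2020-09-11.
October 2020 — 2nd Friday is 2020-10-09.

2020-08-14, 2020-09-11, 2020-10-09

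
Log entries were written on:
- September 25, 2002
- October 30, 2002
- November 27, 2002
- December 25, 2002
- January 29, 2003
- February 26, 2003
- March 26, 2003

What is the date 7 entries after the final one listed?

October 29, 2003

These are Wednesdays with 35, 28, 28, 35, 28, 28-day gaps.
Each is the final Wednesday of its month — October 30, 2002 is past the 28th, so '4th Wednesday' doesn't fit.
Last Wednesday of April 2003: April 30, 2003.
Last Wednesday of May 2003: May 28, 2003.
June 2003 ends with Wednesday June 25, 2003.
July 2003 ends with Wednesday July 30, 2003.
August 2003 ends with Wednesday August 27, 2003.
Last Wednesday of September 2003: September 24, 2003.
Last Wednesday of October 2003: October 29, 2003.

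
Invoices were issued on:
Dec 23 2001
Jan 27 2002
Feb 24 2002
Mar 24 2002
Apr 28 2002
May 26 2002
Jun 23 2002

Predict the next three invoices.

Gaps: 35, 28, 28, 35, 28, 28 days — a mix of 28 and 35. Every date is a Sunday.
Each is the 4th Sunday of its month.
4th Sunday of July 2002: Jul 28 2002.
4th Sunday of August 2002: Aug 25 2002.
4th Sunday of September 2002: Sep 22 2002.

Jul 28 2002, Aug 25 2002, Sep 22 2002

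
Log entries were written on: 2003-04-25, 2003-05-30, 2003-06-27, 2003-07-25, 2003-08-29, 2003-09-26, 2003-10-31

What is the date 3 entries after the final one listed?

These are Fridays with 35, 28, 28, 35, 28, 35-day gaps.
Each is the final Friday of its month — 2003-05-30 is past the 28th, so '4th Friday' doesn't fit.
Last Friday of November 2003: 2003-11-28.
December 2003 ends with Friday 2003-12-26.
Last Friday of January 2004: 2004-01-30.

2004-01-30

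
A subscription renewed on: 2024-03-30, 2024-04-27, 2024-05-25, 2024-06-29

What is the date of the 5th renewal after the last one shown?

Every date is a Saturday; gaps 28, 28, 35 days.
Each is the last Saturday of its month (at least one falls on the 29th or later, ruling out '4th Saturday').
July 2024 ends with Saturday 2024-07-27.
Last Saturday of August 2024: 2024-08-31.
September 2024 ends with Saturday 2024-09-28.
October 2024 ends with Saturday 2024-10-26.
November 2024 ends with Saturday 2024-11-30.

2024-11-30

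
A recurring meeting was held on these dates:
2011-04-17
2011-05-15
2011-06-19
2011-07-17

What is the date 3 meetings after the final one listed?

All dates are Sundays, 28, 35, 28 days apart.
Specifically, the 3rd Sunday of each month.
3rd Sunday of August 2011: 2011-08-21.
3rd Sunday of September 2011: 2011-09-18.
3rd Sunday of October 2011: 2011-10-16.

2011-10-16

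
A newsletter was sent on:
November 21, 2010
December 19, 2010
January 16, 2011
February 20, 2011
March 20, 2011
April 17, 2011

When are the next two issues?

All dates are Sundays, 28, 28, 35, 28, 28 days apart.
Specifically, the 3rd Sunday of each month.
3rd Sunday of May 2011: May 15, 2011.
3rd Sunday of June 2011: June 19, 2011.

May 15, 2011; June 19, 2011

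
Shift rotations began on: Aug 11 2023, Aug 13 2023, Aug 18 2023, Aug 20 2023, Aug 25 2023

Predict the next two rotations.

Gaps: 2, 5, 2, 5 days — not constant, but cyclic with period 2.
The events fall on every Friday and Sunday.
Next Sunday: Aug 27 2023.
The following Friday is Sep 1 2023.

Aug 27 2023, Sep 1 2023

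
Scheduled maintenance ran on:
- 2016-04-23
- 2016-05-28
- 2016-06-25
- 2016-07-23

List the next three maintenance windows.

2016-08-27, 2016-09-24, 2016-10-22

These are Saturdays at 28- or 35-day spacing (35, 28, 28).
The pattern: 4th Saturday of the month.
August 2016 — 4th Saturday is 2016-08-27.
September 2016 — 4th Saturday is 2016-09-24.
October 2016 — 4th Saturday is 2016-10-22.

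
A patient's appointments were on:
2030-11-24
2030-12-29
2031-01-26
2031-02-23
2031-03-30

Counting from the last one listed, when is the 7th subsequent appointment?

Every date is a Sunday; gaps 35, 28, 28, 35 days.
Each is the last Sunday of its month (at least one falls on the 29th or later, ruling out '4th Sunday').
Last Sunday of April 2031: 2031-04-27.
May 2031 ends with Sunday 2031-05-25.
Last Sunday of June 2031: 2031-06-29.
July 2031 ends with Sunday 2031-07-27.
Last Sunday of August 2031: 2031-08-31.
September 2031 ends with Sunday 2031-09-28.
October 2031 ends with Sunday 2031-10-26.

2031-10-26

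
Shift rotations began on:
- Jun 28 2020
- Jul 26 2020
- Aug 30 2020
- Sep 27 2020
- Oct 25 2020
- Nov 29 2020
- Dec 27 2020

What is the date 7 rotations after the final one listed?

Every date is a Sunday; gaps 28, 35, 28, 28, 35, 28 days.
Each is the last Sunday of its month (at least one falls on the 29th or later, ruling out '4th Sunday').
Last Sunday of January 2021: Jan 31 2021.
February 2021 ends with Sunday Feb 28 2021.
Last Sunday of March 2021: Mar 28 2021.
April 2021 ends with Sunday Apr 25 2021.
May 2021 ends with Sunday May 30 2021.
June 2021 ends with Sunday Jun 27 2021.
July 2021 ends with Sunday Jul 25 2021.

Jul 25 2021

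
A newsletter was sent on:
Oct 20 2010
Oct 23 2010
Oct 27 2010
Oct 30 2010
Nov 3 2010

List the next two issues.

Nov 6 2010, Nov 10 2010

Gaps: 3, 4, 3, 4 days — not constant, but cyclic with period 2.
The events fall on every Wednesday and Saturday.
Next Saturday: Nov 6 2010.
Next Wednesday: Nov 10 2010.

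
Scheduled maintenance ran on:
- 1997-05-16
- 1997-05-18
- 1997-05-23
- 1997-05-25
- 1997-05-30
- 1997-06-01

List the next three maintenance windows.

1997-06-06, 1997-06-08, 1997-06-13

The gap pattern 2, 5, 2, 5, 2 repeats every 2 events.
These are the Fridays and Sundays of each week.
Next Friday: 1997-06-06.
Next Sunday: 1997-06-08.
The following Friday is 1997-06-13.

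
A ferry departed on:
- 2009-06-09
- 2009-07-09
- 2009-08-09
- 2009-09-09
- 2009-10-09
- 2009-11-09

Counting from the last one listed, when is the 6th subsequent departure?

2010-05-09

Gaps: 30, 31, 31, 30, 31 days — not constant. Every event is on the 9th of the month.
Pattern: the 9th of each month.
December 2009: 2009-12-09.
Next: January 2010 → 2010-01-09.
Next: February 2010 → 2010-02-09.
Next: March 2010 → 2010-03-09.
April 2010: 2010-04-09.
May 2010: 2010-05-09.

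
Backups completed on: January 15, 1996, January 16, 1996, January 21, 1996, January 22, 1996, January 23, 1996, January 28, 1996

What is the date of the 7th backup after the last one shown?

Gaps: 1, 5, 1, 1, 5 days — not constant, but cyclic with period 3.
The events fall on every Monday, Tuesday and Sunday.
Next Monday: January 29, 1996.
Next Tuesday: January 30, 1996.
Next Sunday: February 4, 1996.
The following Monday is February 5, 1996.
The following Tuesday is February 6, 1996.
The following Sunday is February 11, 1996.
The following Monday is February 12, 1996.

February 12, 1996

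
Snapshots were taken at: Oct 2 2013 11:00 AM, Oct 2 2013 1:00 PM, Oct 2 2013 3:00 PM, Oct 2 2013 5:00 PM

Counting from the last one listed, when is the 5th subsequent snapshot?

Oct 3 2013 3:00 AM

The interval is a steady 2 hours (2, 2, 2).
Oct 2 2013 5:00 PM + 2 h = Oct 2 2013 7:00 PM.
Oct 2 2013 7:00 PM + 2 h = Oct 2 2013 9:00 PM.
Oct 2 2013 9:00 PM + 2 h = Oct 2 2013 11:00 PM.
Oct 2 2013 11:00 PM + 2 h = Oct 3 2013 1:00 AM.
Oct 3 2013 1:00 AM + 2 h = Oct 3 2013 3:00 AM.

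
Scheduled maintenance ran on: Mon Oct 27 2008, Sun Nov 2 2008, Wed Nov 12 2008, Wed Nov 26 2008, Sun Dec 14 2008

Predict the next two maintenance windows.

Intervals are 6, 10, 14, 18 days — an arithmetic progression with common difference 4.
Next gap: 22 days. Sun Dec 14 2008 + 22 days = Mon Jan 5 2009.
Next gap: 26 days. Mon Jan 5 2009 + 26 days = Sat Jan 31 2009.

Mon Jan 5 2009, Sat Jan 31 2009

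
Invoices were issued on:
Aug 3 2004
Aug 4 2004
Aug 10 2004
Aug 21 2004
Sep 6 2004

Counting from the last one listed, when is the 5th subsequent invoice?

Feb 8 2005

The spacing grows by 5 each time: 1, 6, 11, 16 days.
Next gap: 21 days. Sep 6 2004 + 21 days = Sep 27 2004.
Next gap: 26 days. Sep 27 2004 + 26 days = Oct 23 2004.
Next gap: 31 days. Oct 23 2004 + 31 days = Nov 23 2004.
Next gap: 36 days. Nov 23 2004 + 36 days = Dec 29 2004.
Next gap: 41 days. Dec 29 2004 + 41 days = Feb 8 2005.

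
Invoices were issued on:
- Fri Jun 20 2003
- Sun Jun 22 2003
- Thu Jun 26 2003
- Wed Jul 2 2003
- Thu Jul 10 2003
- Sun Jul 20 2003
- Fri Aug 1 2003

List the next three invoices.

Fri Aug 15 2003, Sun Aug 31 2003, Thu Sep 18 2003

Gaps: 2, 4, 6, 8, 10, 12 days — each gap is 2 larger than the previous one.
Next gap: 14 days. Fri Aug 1 2003 + 14 days = Fri Aug 15 2003.
Next gap: 16 days. Fri Aug 15 2003 + 16 days = Sun Aug 31 2003.
Next gap: 18 days. Sun Aug 31 2003 + 18 days = Thu Sep 18 2003.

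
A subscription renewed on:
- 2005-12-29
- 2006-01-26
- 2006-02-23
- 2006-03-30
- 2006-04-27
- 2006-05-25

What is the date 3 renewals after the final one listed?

2006-08-31

Every date is a Thursday; gaps 28, 28, 35, 28, 28 days.
Each is the last Thursday of its month (at least one falls on the 29th or later, ruling out '4th Thursday').
June 2006 ends with Thursday 2006-06-29.
Last Thursday of July 2006: 2006-07-27.
August 2006 ends with Thursday 2006-08-31.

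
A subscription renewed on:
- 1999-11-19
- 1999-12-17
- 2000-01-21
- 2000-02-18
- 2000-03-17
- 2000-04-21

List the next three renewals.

2000-05-19, 2000-06-16, 2000-07-21

Gaps: 28, 35, 28, 28, 35 days — a mix of 28 and 35. Every date is a Friday.
Each is the 3rd Friday of its month.
May 2000 — 3rd Friday is 2000-05-19.
3rd Friday of June 2000: 2000-06-16.
3rd Friday of July 2000: 2000-07-21.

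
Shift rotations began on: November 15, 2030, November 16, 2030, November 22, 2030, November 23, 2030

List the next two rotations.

November 29, 2030; November 30, 2030

The gap pattern 1, 6, 1 repeats every 2 events.
These are the Fridays and Saturdays of each week.
Next Friday: November 29, 2030.
The following Saturday is November 30, 2030.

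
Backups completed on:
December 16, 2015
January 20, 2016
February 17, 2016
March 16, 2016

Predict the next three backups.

Gaps: 35, 28, 28 days — a mix of 28 and 35. Every date is a Wednesday.
Each is the 3rd Wednesday of its month.
3rd Wednesday of April 2016: April 20, 2016.
3rd Wednesday of May 2016: May 18, 2016.
June 2016 — 3rd Wednesday is June 15, 2016.

April 20, 2016; May 18, 2016; June 15, 2016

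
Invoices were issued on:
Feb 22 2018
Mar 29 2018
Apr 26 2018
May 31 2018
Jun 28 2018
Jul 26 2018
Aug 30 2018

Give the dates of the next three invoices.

Sep 27 2018, Oct 25 2018, Nov 29 2018

These are Thursdays with 35, 28, 35, 28, 28, 35-day gaps.
Each is the final Thursday of its month — Mar 29 2018 is past the 28th, so '4th Thursday' doesn't fit.
September 2018 ends with Thursday Sep 27 2018.
Last Thursday of October 2018: Oct 25 2018.
November 2018 ends with Thursday Nov 29 2018.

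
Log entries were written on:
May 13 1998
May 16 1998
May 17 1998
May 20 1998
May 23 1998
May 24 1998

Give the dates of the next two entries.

The gap pattern 3, 1, 3, 3, 1 repeats every 3 events.
These are the Wednesdays, Saturdays and Sundays of each week.
Next Wednesday: May 27 1998.
Next Saturday: May 30 1998.

May 27 1998, May 30 1998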